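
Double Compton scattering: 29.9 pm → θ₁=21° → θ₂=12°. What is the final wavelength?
30.1142 pm

Apply Compton shift twice:

First scattering at θ₁ = 21°:
Δλ₁ = λ_C(1 - cos(21°))
Δλ₁ = 2.4263 × 0.0664
Δλ₁ = 0.1612 pm

After first scattering:
λ₁ = 29.9 + 0.1612 = 30.0612 pm

Second scattering at θ₂ = 12°:
Δλ₂ = λ_C(1 - cos(12°))
Δλ₂ = 2.4263 × 0.0219
Δλ₂ = 0.0530 pm

Final wavelength:
λ₂ = 30.0612 + 0.0530 = 30.1142 pm

Total shift: Δλ_total = 0.1612 + 0.0530 = 0.2142 pm

(Intermediate values are shown rounded; full precision is carried through to the final answer.)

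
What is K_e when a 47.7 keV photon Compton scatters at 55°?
1.8260 keV

By energy conservation: K_e = E_initial - E_final

First find the scattered photon energy:
Initial wavelength: λ = hc/E = 25.9925 pm
Compton shift: Δλ = λ_C(1 - cos(55°)) = 1.0346 pm
Final wavelength: λ' = 25.9925 + 1.0346 = 27.0271 pm
Final photon energy: E' = hc/λ' = 45.8740 keV

Electron kinetic energy:
K_e = E - E' = 47.7000 - 45.8740 = 1.8260 keV

(Intermediate values are shown rounded; full precision is carried through to the final answer.)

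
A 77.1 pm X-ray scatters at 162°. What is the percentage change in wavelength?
6.1399%

Calculate the Compton shift:
Δλ = λ_C(1 - cos(162°))
Δλ = 2.4263 × (1 - cos(162°))
Δλ = 2.4263 × 1.9511
Δλ = 4.7339 pm

Percentage change:
(Δλ/λ₀) × 100 = (4.7339/77.1) × 100
= 6.1399%

(Intermediate values are shown rounded; full precision is carried through to the final answer.)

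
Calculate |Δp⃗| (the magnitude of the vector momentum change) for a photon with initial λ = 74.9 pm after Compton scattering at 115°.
1.4595e-23 kg·m/s

Photon momentum magnitude is p = h/λ.

Initial momentum:
p₀ = h/λ = 6.6261e-34/7.4900e-11 = 8.8466e-24 kg·m/s

After scattering:
λ' = λ + Δλ = 74.9 + 3.4517 = 78.3517 pm
p' = h/λ' = 6.6261e-34/7.8352e-11 = 8.4568e-24 kg·m/s

Momentum is a vector; the scattered photon's direction makes angle θ = 115° with the incident direction. The magnitude of the vector change Δp⃗ = p⃗₀ − p⃗' is found from the law of cosines:
|Δp⃗|² = p₀² + p'² − 2p₀p'cos θ
|Δp⃗|² = (8.8466e-24)² + (8.4568e-24)² − 2·8.8466e-24·8.4568e-24·cos(115°)
|Δp⃗| = 1.4595e-23 kg·m/s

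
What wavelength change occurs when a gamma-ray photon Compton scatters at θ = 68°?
1.5174 pm

Using the Compton scattering formula:
Δλ = λ_C(1 - cos θ)

where λ_C = h/(m_e·c) ≈ 2.4263 pm is the Compton wavelength of an electron.

For θ = 68°:
cos(68°) = 0.3746
1 - cos(68°) = 0.6254

Δλ = 2.4263 × 0.6254
Δλ = 1.5174 pm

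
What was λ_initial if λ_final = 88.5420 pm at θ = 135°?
84.4000 pm

From λ' = λ + Δλ, we have λ = λ' - Δλ

First calculate the Compton shift:
Δλ = λ_C(1 - cos θ)
Δλ = 2.4263 × (1 - cos(135°))
Δλ = 2.4263 × 1.7071
Δλ = 4.1420 pm

Initial wavelength:
λ = λ' - Δλ
λ = 88.5420 - 4.1420
λ = 84.4000 pm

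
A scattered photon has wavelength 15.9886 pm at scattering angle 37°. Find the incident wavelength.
15.5000 pm

From λ' = λ + Δλ, we have λ = λ' - Δλ

First calculate the Compton shift:
Δλ = λ_C(1 - cos θ)
Δλ = 2.4263 × (1 - cos(37°))
Δλ = 2.4263 × 0.2014
Δλ = 0.4886 pm

Initial wavelength:
λ = λ' - Δλ
λ = 15.9886 - 0.4886
λ = 15.5000 pm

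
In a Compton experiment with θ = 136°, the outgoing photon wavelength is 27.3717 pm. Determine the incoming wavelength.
23.2000 pm

From λ' = λ + Δλ, we have λ = λ' - Δλ

First calculate the Compton shift:
Δλ = λ_C(1 - cos θ)
Δλ = 2.4263 × (1 - cos(136°))
Δλ = 2.4263 × 1.7193
Δλ = 4.1717 pm

Initial wavelength:
λ = λ' - Δλ
λ = 27.3717 - 4.1717
λ = 23.2000 pm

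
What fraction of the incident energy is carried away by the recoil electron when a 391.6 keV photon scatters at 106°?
0.4943 (or 49.43%)

Calculate initial and final photon energies:

Initial: E₀ = 391.6 keV → λ₀ = 3.1661 pm
Compton shift: Δλ = 3.0951 pm
Final wavelength: λ' = 6.2612 pm
Final energy: E' = 198.0203 keV

Fractional energy loss:
(E₀ - E')/E₀ = (391.6000 - 198.0203)/391.6000
= 193.5797/391.6000
= 0.4943
= 49.43%

(Intermediate values are shown rounded; full precision is carried through to the final answer.)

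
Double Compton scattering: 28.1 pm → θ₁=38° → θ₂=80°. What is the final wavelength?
30.6193 pm

Apply Compton shift twice:

First scattering at θ₁ = 38°:
Δλ₁ = λ_C(1 - cos(38°))
Δλ₁ = 2.4263 × 0.2120
Δλ₁ = 0.5144 pm

After first scattering:
λ₁ = 28.1 + 0.5144 = 28.6144 pm

Second scattering at θ₂ = 80°:
Δλ₂ = λ_C(1 - cos(80°))
Δλ₂ = 2.4263 × 0.8264
Δλ₂ = 2.0050 pm

Final wavelength:
λ₂ = 28.6144 + 2.0050 = 30.6193 pm

Total shift: Δλ_total = 0.5144 + 2.0050 = 2.5193 pm

(Intermediate values are shown rounded; full precision is carried through to the final answer.)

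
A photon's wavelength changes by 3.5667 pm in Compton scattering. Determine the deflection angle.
118.03°

From the Compton formula Δλ = λ_C(1 - cos θ), we can solve for θ:

cos θ = 1 - Δλ/λ_C

Given:
- Δλ = 3.5667 pm
- λ_C = h/(m_e·c) ≈ 2.42631024 pm

cos θ = 1 - 3.5667/2.42631024
cos θ = 1 - 1.470010
cos θ = -0.470010

θ = arccos(-0.470010)
θ = 118.03°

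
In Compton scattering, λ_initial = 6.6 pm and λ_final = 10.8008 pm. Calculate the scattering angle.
137.00°

First find the wavelength shift:
Δλ = λ' - λ = 10.8008 - 6.6 = 4.2008 pm

Using Δλ = λ_C(1 - cos θ), with λ_C = h/(m_e·c) ≈ 2.42631024 pm:
cos θ = 1 - Δλ/λ_C
cos θ = 1 - 4.2008/2.42631024
cos θ = -0.731353

θ = arccos(-0.731353)
θ = 137.00°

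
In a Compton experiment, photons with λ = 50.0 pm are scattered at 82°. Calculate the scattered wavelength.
52.0886 pm

Using the Compton scattering formula:
λ' = λ + Δλ = λ + λ_C(1 - cos θ)

Given:
- Initial wavelength λ = 50.0 pm
- Scattering angle θ = 82°
- Compton wavelength λ_C ≈ 2.4263 pm

Calculate the shift:
Δλ = 2.4263 × (1 - cos(82°))
Δλ = 2.4263 × 0.8608
Δλ = 2.0886 pm

Final wavelength:
λ' = 50.0 + 2.0886 = 52.0886 pm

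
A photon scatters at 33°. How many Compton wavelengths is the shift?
0.1613 λ_C

The Compton shift formula is:
Δλ = λ_C(1 - cos θ)

Dividing both sides by λ_C:
Δλ/λ_C = 1 - cos θ

For θ = 33°:
Δλ/λ_C = 1 - cos(33°)
Δλ/λ_C = 1 - 0.8387
Δλ/λ_C = 0.1613

This means the shift is 0.1613 × λ_C = 0.3914 pm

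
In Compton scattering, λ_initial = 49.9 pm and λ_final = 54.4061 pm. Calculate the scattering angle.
149.00°

First find the wavelength shift:
Δλ = λ' - λ = 54.4061 - 49.9 = 4.5061 pm

Using Δλ = λ_C(1 - cos θ), with λ_C = h/(m_e·c) ≈ 2.42631024 pm:
cos θ = 1 - Δλ/λ_C
cos θ = 1 - 4.5061/2.42631024
cos θ = -0.857182

θ = arccos(-0.857182)
θ = 149.00°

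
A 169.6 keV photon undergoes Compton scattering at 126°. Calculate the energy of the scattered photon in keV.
111.0686 keV

First convert energy to wavelength:
λ = hc/E, with hc ≈ 1239.842 keV·pm (i.e. 1239.842 eV·nm)

For E = 169.6 keV = 169600 eV:
λ = 1239.842 keV·pm / 169.6 keV
λ = 7.3104 pm

Calculate the Compton shift:
Δλ = λ_C(1 - cos(126°)) = 2.4263 × 1.5878
Δλ = 3.8525 pm

Final wavelength:
λ' = 7.3104 + 3.8525 = 11.1628 pm

Final energy:
E' = hc/λ' = 1239.842 / 11.1628 = 111.0686 keV

(Intermediate values are shown rounded; full precision is carried through to the final answer.)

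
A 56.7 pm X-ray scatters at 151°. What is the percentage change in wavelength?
8.0219%

Calculate the Compton shift:
Δλ = λ_C(1 - cos(151°))
Δλ = 2.4263 × (1 - cos(151°))
Δλ = 2.4263 × 1.8746
Δλ = 4.5484 pm

Percentage change:
(Δλ/λ₀) × 100 = (4.5484/56.7) × 100
= 8.0219%

(Intermediate values are shown rounded; full precision is carried through to the final answer.)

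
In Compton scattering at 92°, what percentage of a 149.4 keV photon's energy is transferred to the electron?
0.2323 (or 23.23%)

Calculate initial and final photon energies:

Initial: E₀ = 149.4 keV → λ₀ = 8.2988 pm
Compton shift: Δλ = 2.5110 pm
Final wavelength: λ' = 10.8098 pm
Final energy: E' = 114.6962 keV

Fractional energy loss:
(E₀ - E')/E₀ = (149.4000 - 114.6962)/149.4000
= 34.7038/149.4000
= 0.2323
= 23.23%

(Intermediate values are shown rounded; full precision is carried through to the final answer.)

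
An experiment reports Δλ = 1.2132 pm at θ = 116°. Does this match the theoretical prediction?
No, inconsistent

Calculate the expected shift for θ = 116°:

Δλ_expected = λ_C(1 - cos(116°))
Δλ_expected = 2.4263 × (1 - cos(116°))
Δλ_expected = 2.4263 × 1.4384
Δλ_expected = 3.4899 pm

Given shift: 1.2132 pm
Expected shift: 3.4899 pm
Difference: 2.2768 pm

The values do not match. The given shift corresponds to θ ≈ 60.0°, not 116°.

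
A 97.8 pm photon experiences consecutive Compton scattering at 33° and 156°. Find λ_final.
102.8343 pm

Apply Compton shift twice:

First scattering at θ₁ = 33°:
Δλ₁ = λ_C(1 - cos(33°))
Δλ₁ = 2.4263 × 0.1613
Δλ₁ = 0.3914 pm

After first scattering:
λ₁ = 97.8 + 0.3914 = 98.1914 pm

Second scattering at θ₂ = 156°:
Δλ₂ = λ_C(1 - cos(156°))
Δλ₂ = 2.4263 × 1.9135
Δλ₂ = 4.6429 pm

Final wavelength:
λ₂ = 98.1914 + 4.6429 = 102.8343 pm

Total shift: Δλ_total = 0.3914 + 4.6429 = 5.0343 pm

(Intermediate values are shown rounded; full precision is carried through to the final answer.)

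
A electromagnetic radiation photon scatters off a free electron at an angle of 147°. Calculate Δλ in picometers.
4.4612 pm

Using the Compton scattering formula:
Δλ = λ_C(1 - cos θ)

where λ_C = h/(m_e·c) ≈ 2.4263 pm is the Compton wavelength of an electron.

For θ = 147°:
cos(147°) = -0.8387
1 - cos(147°) = 1.8387

Δλ = 2.4263 × 1.8387
Δλ = 4.4612 pm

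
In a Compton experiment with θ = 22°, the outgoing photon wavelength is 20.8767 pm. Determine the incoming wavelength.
20.7000 pm

From λ' = λ + Δλ, we have λ = λ' - Δλ

First calculate the Compton shift:
Δλ = λ_C(1 - cos θ)
Δλ = 2.4263 × (1 - cos(22°))
Δλ = 2.4263 × 0.0728
Δλ = 0.1767 pm

Initial wavelength:
λ = λ' - Δλ
λ = 20.8767 - 0.1767
λ = 20.7000 pm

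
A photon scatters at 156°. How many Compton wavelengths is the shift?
1.9135 λ_C

The Compton shift formula is:
Δλ = λ_C(1 - cos θ)

Dividing both sides by λ_C:
Δλ/λ_C = 1 - cos θ

For θ = 156°:
Δλ/λ_C = 1 - cos(156°)
Δλ/λ_C = 1 - -0.9135
Δλ/λ_C = 1.9135

This means the shift is 1.9135 × λ_C = 4.6429 pm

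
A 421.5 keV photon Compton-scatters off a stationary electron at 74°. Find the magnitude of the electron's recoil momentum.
2.3047e-22 kg·m/s

The electron is initially at rest, so by conservation of momentum:
p⃗_e = p⃗₀ − p⃗'  (incident photon momentum minus scattered photon momentum)

Photon momentum magnitudes (p = h/λ = E/c):
λ₀ = hc/E₀ = 2.9415 pm → p₀ = h/λ₀ = 2.2526e-22 kg·m/s
Δλ = λ_C(1 − cos 74°) = 1.7575 pm
λ' = 4.6990 pm → p' = h/λ' = 1.4101e-22 kg·m/s

The scattered photon makes angle θ = 74° with the incident direction, so by the law of cosines:
|p⃗_e|² = p₀² + p'² − 2p₀p'cos θ
|p⃗_e|² = (2.2526e-22)² + (1.4101e-22)² − 2·2.2526e-22·1.4101e-22·cos(74°)
|p⃗_e| = 2.3047e-22 kg·m/s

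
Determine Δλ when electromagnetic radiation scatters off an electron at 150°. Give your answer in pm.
4.5276 pm

Using the Compton scattering formula:
Δλ = λ_C(1 - cos θ)

where λ_C = h/(m_e·c) ≈ 2.4263 pm is the Compton wavelength of an electron.

For θ = 150°:
cos(150°) = -0.8660
1 - cos(150°) = 1.8660

Δλ = 2.4263 × 1.8660
Δλ = 4.5276 pm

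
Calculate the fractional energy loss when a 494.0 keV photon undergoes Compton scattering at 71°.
0.3947 (or 39.47%)

Calculate initial and final photon energies:

Initial: E₀ = 494.0 keV → λ₀ = 2.5098 pm
Compton shift: Δλ = 1.6364 pm
Final wavelength: λ' = 4.1462 pm
Final energy: E' = 299.0322 keV

Fractional energy loss:
(E₀ - E')/E₀ = (494.0000 - 299.0322)/494.0000
= 194.9678/494.0000
= 0.3947
= 39.47%

(Intermediate values are shown rounded; full precision is carried through to the final answer.)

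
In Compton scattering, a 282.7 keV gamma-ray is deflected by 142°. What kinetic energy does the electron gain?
140.5812 keV

By energy conservation: K_e = E_initial - E_final

First find the scattered photon energy:
Initial wavelength: λ = hc/E = 4.3857 pm
Compton shift: Δλ = λ_C(1 - cos(142°)) = 4.3383 pm
Final wavelength: λ' = 4.3857 + 4.3383 = 8.7240 pm
Final photon energy: E' = hc/λ' = 142.1188 keV

Electron kinetic energy:
K_e = E - E' = 282.7000 - 142.1188 = 140.5812 keV

(Intermediate values are shown rounded; full precision is carried through to the final answer.)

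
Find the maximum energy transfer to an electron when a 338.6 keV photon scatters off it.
192.9811 keV

Maximum energy transfer occurs at θ = 180° (backscattering).

Initial photon: E₀ = 338.6 keV → λ₀ = 3.6617 pm

Maximum Compton shift (at 180°):
Δλ_max = 2λ_C = 2 × 2.4263 = 4.8526 pm

Final wavelength:
λ' = 3.6617 + 4.8526 = 8.5143 pm

Minimum photon energy (maximum energy to electron):
E'_min = hc/λ' = 145.6189 keV

Maximum electron kinetic energy:
K_max = E₀ - E'_min = 338.6000 - 145.6189 = 192.9811 keV

(Intermediate values are shown rounded; full precision is carried through to the final answer.)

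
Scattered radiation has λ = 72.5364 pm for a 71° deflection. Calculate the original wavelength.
70.9000 pm

From λ' = λ + Δλ, we have λ = λ' - Δλ

First calculate the Compton shift:
Δλ = λ_C(1 - cos θ)
Δλ = 2.4263 × (1 - cos(71°))
Δλ = 2.4263 × 0.6744
Δλ = 1.6364 pm

Initial wavelength:
λ = λ' - Δλ
λ = 72.5364 - 1.6364
λ = 70.9000 pm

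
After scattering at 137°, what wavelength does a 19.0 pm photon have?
23.2008 pm

Using the Compton scattering formula:
λ' = λ + Δλ = λ + λ_C(1 - cos θ)

Given:
- Initial wavelength λ = 19.0 pm
- Scattering angle θ = 137°
- Compton wavelength λ_C ≈ 2.4263 pm

Calculate the shift:
Δλ = 2.4263 × (1 - cos(137°))
Δλ = 2.4263 × 1.7314
Δλ = 4.2008 pm

Final wavelength:
λ' = 19.0 + 4.2008 = 23.2008 pm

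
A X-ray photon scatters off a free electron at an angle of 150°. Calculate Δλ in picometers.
4.5276 pm

Using the Compton scattering formula:
Δλ = λ_C(1 - cos θ)

where λ_C = h/(m_e·c) ≈ 2.4263 pm is the Compton wavelength of an electron.

For θ = 150°:
cos(150°) = -0.8660
1 - cos(150°) = 1.8660

Δλ = 2.4263 × 1.8660
Δλ = 4.5276 pm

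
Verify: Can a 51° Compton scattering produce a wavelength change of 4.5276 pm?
No, inconsistent

Calculate the expected shift for θ = 51°:

Δλ_expected = λ_C(1 - cos(51°))
Δλ_expected = 2.4263 × (1 - cos(51°))
Δλ_expected = 2.4263 × 0.3707
Δλ_expected = 0.8994 pm

Given shift: 4.5276 pm
Expected shift: 0.8994 pm
Difference: 3.6282 pm

The values do not match. The given shift corresponds to θ ≈ 150.0°, not 51°.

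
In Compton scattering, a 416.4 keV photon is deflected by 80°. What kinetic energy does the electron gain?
167.5613 keV

By energy conservation: K_e = E_initial - E_final

First find the scattered photon energy:
Initial wavelength: λ = hc/E = 2.9775 pm
Compton shift: Δλ = λ_C(1 - cos(80°)) = 2.0050 pm
Final wavelength: λ' = 2.9775 + 2.0050 = 4.9825 pm
Final photon energy: E' = hc/λ' = 248.8387 keV

Electron kinetic energy:
K_e = E - E' = 416.4000 - 248.8387 = 167.5613 keV

(Intermediate values are shown rounded; full precision is carried through to the final answer.)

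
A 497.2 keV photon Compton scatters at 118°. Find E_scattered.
204.6267 keV

First convert energy to wavelength:
λ = hc/E, with hc ≈ 1239.842 keV·pm (i.e. 1239.842 eV·nm)

For E = 497.2 keV = 497200 eV:
λ = 1239.842 keV·pm / 497.2 keV
λ = 2.4936 pm

Calculate the Compton shift:
Δλ = λ_C(1 - cos(118°)) = 2.4263 × 1.4695
Δλ = 3.5654 pm

Final wavelength:
λ' = 2.4936 + 3.5654 = 6.0590 pm

Final energy:
E' = hc/λ' = 1239.842 / 6.0590 = 204.6267 keV

(Intermediate values are shown rounded; full precision is carried through to the final answer.)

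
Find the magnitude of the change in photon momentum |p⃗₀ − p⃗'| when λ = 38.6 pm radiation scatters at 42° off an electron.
1.2208e-23 kg·m/s

Photon momentum magnitude is p = h/λ.

Initial momentum:
p₀ = h/λ = 6.6261e-34/3.8600e-11 = 1.7166e-23 kg·m/s

After scattering:
λ' = λ + Δλ = 38.6 + 0.6232 = 39.2232 pm
p' = h/λ' = 6.6261e-34/3.9223e-11 = 1.6893e-23 kg·m/s

Momentum is a vector; the scattered photon's direction makes angle θ = 42° with the incident direction. The magnitude of the vector change Δp⃗ = p⃗₀ − p⃗' is found from the law of cosines:
|Δp⃗|² = p₀² + p'² − 2p₀p'cos θ
|Δp⃗|² = (1.7166e-23)² + (1.6893e-23)² − 2·1.7166e-23·1.6893e-23·cos(42°)
|Δp⃗| = 1.2208e-23 kg·m/s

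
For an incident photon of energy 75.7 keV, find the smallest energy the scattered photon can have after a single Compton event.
58.3978 keV (at θ = 180°)

The scattered photon has minimum energy when its wavelength is maximum, i.e., when the Compton shift Δλ = λ_C(1 − cos θ) is maximum. This occurs at θ = 180° (backscattering), giving Δλ_max = 2λ_C = 4.8526 pm.

Initial wavelength: λ₀ = hc/E₀ = 16.3784 pm
Maximum final wavelength: λ'_max = λ₀ + 2λ_C = 16.3784 + 4.8526 = 21.2310 pm
Minimum final energy: E'_min = hc/λ'_max = 58.3978 keV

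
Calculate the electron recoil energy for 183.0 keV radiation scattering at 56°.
24.9502 keV

By energy conservation: K_e = E_initial - E_final

First find the scattered photon energy:
Initial wavelength: λ = hc/E = 6.7751 pm
Compton shift: Δλ = λ_C(1 - cos(56°)) = 1.0695 pm
Final wavelength: λ' = 6.7751 + 1.0695 = 7.8446 pm
Final photon energy: E' = hc/λ' = 158.0498 keV

Electron kinetic energy:
K_e = E - E' = 183.0000 - 158.0498 = 24.9502 keV

(Intermediate values are shown rounded; full precision is carried through to the final answer.)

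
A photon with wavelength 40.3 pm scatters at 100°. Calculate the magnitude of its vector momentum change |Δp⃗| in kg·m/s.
2.4369e-23 kg·m/s

Photon momentum magnitude is p = h/λ.

Initial momentum:
p₀ = h/λ = 6.6261e-34/4.0300e-11 = 1.6442e-23 kg·m/s

After scattering:
λ' = λ + Δλ = 40.3 + 2.8476 = 43.1476 pm
p' = h/λ' = 6.6261e-34/4.3148e-11 = 1.5357e-23 kg·m/s

Momentum is a vector; the scattered photon's direction makes angle θ = 100° with the incident direction. The magnitude of the vector change Δp⃗ = p⃗₀ − p⃗' is found from the law of cosines:
|Δp⃗|² = p₀² + p'² − 2p₀p'cos θ
|Δp⃗|² = (1.6442e-23)² + (1.5357e-23)² − 2·1.6442e-23·1.5357e-23·cos(100°)
|Δp⃗| = 2.4369e-23 kg·m/s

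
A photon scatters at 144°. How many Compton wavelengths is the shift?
1.8090 λ_C

The Compton shift formula is:
Δλ = λ_C(1 - cos θ)

Dividing both sides by λ_C:
Δλ/λ_C = 1 - cos θ

For θ = 144°:
Δλ/λ_C = 1 - cos(144°)
Δλ/λ_C = 1 - -0.8090
Δλ/λ_C = 1.8090

This means the shift is 1.8090 × λ_C = 4.3892 pm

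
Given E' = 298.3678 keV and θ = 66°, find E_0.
456.5000 keV

Convert final energy to wavelength (hc ≈ 1239.842 keV·pm):
λ' = hc/E' = 1239.842 / 298.3678 = 4.1554 pm

Calculate the Compton shift:
Δλ = λ_C(1 - cos(66°))
Δλ = 2.4263 × (1 - cos(66°))
Δλ = 1.4394 pm

Initial wavelength:
λ = λ' - Δλ = 4.1554 - 1.4394 = 2.7160 pm

Initial energy:
E = hc/λ = 1239.842 / 2.7160 = 456.5000 keV

(Intermediate values are shown rounded; full precision is carried through to the final answer.)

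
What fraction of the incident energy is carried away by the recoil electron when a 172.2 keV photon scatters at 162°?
0.3967 (or 39.67%)

Calculate initial and final photon energies:

Initial: E₀ = 172.2 keV → λ₀ = 7.2000 pm
Compton shift: Δλ = 4.7339 pm
Final wavelength: λ' = 11.9339 pm
Final energy: E' = 103.8926 keV

Fractional energy loss:
(E₀ - E')/E₀ = (172.2000 - 103.8926)/172.2000
= 68.3074/172.2000
= 0.3967
= 39.67%

(Intermediate values are shown rounded; full precision is carried through to the final answer.)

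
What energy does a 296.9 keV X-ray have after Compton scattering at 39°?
262.8638 keV

First convert energy to wavelength:
λ = hc/E, with hc ≈ 1239.842 keV·pm (i.e. 1239.842 eV·nm)

For E = 296.9 keV = 296900 eV:
λ = 1239.842 keV·pm / 296.9 keV
λ = 4.1760 pm

Calculate the Compton shift:
Δλ = λ_C(1 - cos(39°)) = 2.4263 × 0.2229
Δλ = 0.5407 pm

Final wavelength:
λ' = 4.1760 + 0.5407 = 4.7167 pm

Final energy:
E' = hc/λ' = 1239.842 / 4.7167 = 262.8638 keV

(Intermediate values are shown rounded; full precision is carried through to the final answer.)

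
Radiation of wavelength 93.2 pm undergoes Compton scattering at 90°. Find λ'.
95.6263 pm

Using the Compton formula: λ' = λ + λ_C(1 − cos θ)

For θ = 90°, cos θ = 0 (exact) = 0.0000, so:
1 − cos 90° = 1 − (0) = 1.0000

Δλ = λ_C × 1.0000 = 2.4263 × 1.0000 = 2.4263 pm

λ' = 93.2 + 2.4263 = 95.6263 pm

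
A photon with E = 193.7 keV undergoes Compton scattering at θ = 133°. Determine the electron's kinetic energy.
75.4158 keV

By energy conservation: K_e = E_initial - E_final

First find the scattered photon energy:
Initial wavelength: λ = hc/E = 6.4008 pm
Compton shift: Δλ = λ_C(1 - cos(133°)) = 4.0810 pm
Final wavelength: λ' = 6.4008 + 4.0810 = 10.4819 pm
Final photon energy: E' = hc/λ' = 118.2842 keV

Electron kinetic energy:
K_e = E - E' = 193.7000 - 118.2842 = 75.4158 keV

(Intermediate values are shown rounded; full precision is carried through to the final answer.)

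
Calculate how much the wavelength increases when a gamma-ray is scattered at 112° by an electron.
3.3352 pm

Using the Compton scattering formula:
Δλ = λ_C(1 - cos θ)

where λ_C = h/(m_e·c) ≈ 2.4263 pm is the Compton wavelength of an electron.

For θ = 112°:
cos(112°) = -0.3746
1 - cos(112°) = 1.3746

Δλ = 2.4263 × 1.3746
Δλ = 3.3352 pm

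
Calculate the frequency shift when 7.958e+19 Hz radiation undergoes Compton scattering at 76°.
2.611e+19 Hz (decrease)

Convert frequency to wavelength (c = 299792458 m/s):
λ₀ = c/f₀ = 299792458/7.958e+19 = 3.7671834e-12 m = 3.7672 pm

Calculate Compton shift:
Δλ = λ_C(1 - cos(76°)) = 1.8393 pm

Final wavelength:
λ' = λ₀ + Δλ = 3.7672 + 1.8393 = 5.6065 pm

Final frequency:
f' = c/λ' = 299792458/5.6065161e-12 = 5.3472148e+19 Hz

Frequency shift (decrease):
Δf = f₀ - f' = 7.958e+19 - 5.3472148e+19 = 2.611e+19 Hz

(Intermediate values are shown rounded; full precision is carried through to the final answer.)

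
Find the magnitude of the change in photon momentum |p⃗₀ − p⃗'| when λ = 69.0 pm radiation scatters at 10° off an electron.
1.6735e-24 kg·m/s

Photon momentum magnitude is p = h/λ.

Initial momentum:
p₀ = h/λ = 6.6261e-34/6.9000e-11 = 9.6030e-24 kg·m/s

After scattering:
λ' = λ + Δλ = 69.0 + 0.0369 = 69.0369 pm
p' = h/λ' = 6.6261e-34/6.9037e-11 = 9.5979e-24 kg·m/s

Momentum is a vector; the scattered photon's direction makes angle θ = 10° with the incident direction. The magnitude of the vector change Δp⃗ = p⃗₀ − p⃗' is found from the law of cosines:
|Δp⃗|² = p₀² + p'² − 2p₀p'cos θ
|Δp⃗|² = (9.6030e-24)² + (9.5979e-24)² − 2·9.6030e-24·9.5979e-24·cos(10°)
|Δp⃗| = 1.6735e-24 kg·m/s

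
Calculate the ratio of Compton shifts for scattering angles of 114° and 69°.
114° produces the larger shift by a factor of 2.192

Calculate both shifts using Δλ = λ_C(1 - cos θ):

For θ₁ = 69°:
Δλ₁ = 2.4263 × (1 - cos(69°))
Δλ₁ = 2.4263 × 0.6416
Δλ₁ = 1.5568 pm

For θ₂ = 114°:
Δλ₂ = 2.4263 × (1 - cos(114°))
Δλ₂ = 2.4263 × 1.4067
Δλ₂ = 3.4132 pm

The 114° angle produces the larger shift.
Ratio: 3.4132/1.5568 = 2.192

(Intermediate values are shown rounded; full precision is carried through to the final answer.)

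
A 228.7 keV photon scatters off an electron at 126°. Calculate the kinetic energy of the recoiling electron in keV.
95.0058 keV

By energy conservation: K_e = E_initial - E_final

First find the scattered photon energy:
Initial wavelength: λ = hc/E = 5.4213 pm
Compton shift: Δλ = λ_C(1 - cos(126°)) = 3.8525 pm
Final wavelength: λ' = 5.4213 + 3.8525 = 9.2737 pm
Final photon energy: E' = hc/λ' = 133.6942 keV

Electron kinetic energy:
K_e = E - E' = 228.7000 - 133.6942 = 95.0058 keV

(Intermediate values are shown rounded; full precision is carried through to the final answer.)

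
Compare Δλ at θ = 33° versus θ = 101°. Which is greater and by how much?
101° produces the larger shift by a factor of 7.381

Calculate both shifts using Δλ = λ_C(1 - cos θ):

For θ₁ = 33°:
Δλ₁ = 2.4263 × (1 - cos(33°))
Δλ₁ = 2.4263 × 0.1613
Δλ₁ = 0.3914 pm

For θ₂ = 101°:
Δλ₂ = 2.4263 × (1 - cos(101°))
Δλ₂ = 2.4263 × 1.1908
Δλ₂ = 2.8893 pm

The 101° angle produces the larger shift.
Ratio: 2.8893/0.3914 = 7.381

(Intermediate values are shown rounded; full precision is carried through to the final answer.)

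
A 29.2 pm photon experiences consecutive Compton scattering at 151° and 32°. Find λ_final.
34.1171 pm

Apply Compton shift twice:

First scattering at θ₁ = 151°:
Δλ₁ = λ_C(1 - cos(151°))
Δλ₁ = 2.4263 × 1.8746
Δλ₁ = 4.5484 pm

After first scattering:
λ₁ = 29.2 + 4.5484 = 33.7484 pm

Second scattering at θ₂ = 32°:
Δλ₂ = λ_C(1 - cos(32°))
Δλ₂ = 2.4263 × 0.1520
Δλ₂ = 0.3687 pm

Final wavelength:
λ₂ = 33.7484 + 0.3687 = 34.1171 pm

Total shift: Δλ_total = 4.5484 + 0.3687 = 4.9171 pm

(Intermediate values are shown rounded; full precision is carried through to the final answer.)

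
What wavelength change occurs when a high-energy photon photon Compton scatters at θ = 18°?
0.1188 pm

Using the Compton scattering formula:
Δλ = λ_C(1 - cos θ)

where λ_C = h/(m_e·c) ≈ 2.4263 pm is the Compton wavelength of an electron.

For θ = 18°:
cos(18°) = 0.9511
1 - cos(18°) = 0.0489

Δλ = 2.4263 × 0.0489
Δλ = 0.1188 pm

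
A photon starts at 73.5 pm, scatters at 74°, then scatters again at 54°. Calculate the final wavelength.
76.2577 pm

Apply Compton shift twice:

First scattering at θ₁ = 74°:
Δλ₁ = λ_C(1 - cos(74°))
Δλ₁ = 2.4263 × 0.7244
Δλ₁ = 1.7575 pm

After first scattering:
λ₁ = 73.5 + 1.7575 = 75.2575 pm

Second scattering at θ₂ = 54°:
Δλ₂ = λ_C(1 - cos(54°))
Δλ₂ = 2.4263 × 0.4122
Δλ₂ = 1.0002 pm

Final wavelength:
λ₂ = 75.2575 + 1.0002 = 76.2577 pm

Total shift: Δλ_total = 1.7575 + 1.0002 = 2.7577 pm

(Intermediate values are shown rounded; full precision is carried through to the final answer.)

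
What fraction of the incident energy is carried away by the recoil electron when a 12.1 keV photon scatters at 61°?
0.0121 (or 1.21%)

Calculate initial and final photon energies:

Initial: E₀ = 12.1 keV → λ₀ = 102.4663 pm
Compton shift: Δλ = 1.2500 pm
Final wavelength: λ' = 103.7163 pm
Final energy: E' = 11.9542 keV

Fractional energy loss:
(E₀ - E')/E₀ = (12.1000 - 11.9542)/12.1000
= 0.1458/12.1000
= 0.0121
= 1.21%

(Intermediate values are shown rounded; full precision is carried through to the final answer.)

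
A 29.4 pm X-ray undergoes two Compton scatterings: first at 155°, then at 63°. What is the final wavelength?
35.3501 pm

Apply Compton shift twice:

First scattering at θ₁ = 155°:
Δλ₁ = λ_C(1 - cos(155°))
Δλ₁ = 2.4263 × 1.9063
Δλ₁ = 4.6253 pm

After first scattering:
λ₁ = 29.4 + 4.6253 = 34.0253 pm

Second scattering at θ₂ = 63°:
Δλ₂ = λ_C(1 - cos(63°))
Δλ₂ = 2.4263 × 0.5460
Δλ₂ = 1.3248 pm

Final wavelength:
λ₂ = 34.0253 + 1.3248 = 35.3501 pm

Total shift: Δλ_total = 4.6253 + 1.3248 = 5.9501 pm

(Intermediate values are shown rounded; full precision is carried through to the final answer.)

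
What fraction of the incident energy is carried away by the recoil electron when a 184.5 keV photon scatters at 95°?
0.2819 (or 28.19%)

Calculate initial and final photon energies:

Initial: E₀ = 184.5 keV → λ₀ = 6.7200 pm
Compton shift: Δλ = 2.6378 pm
Final wavelength: λ' = 9.3578 pm
Final energy: E' = 132.4931 keV

Fractional energy loss:
(E₀ - E')/E₀ = (184.5000 - 132.4931)/184.5000
= 52.0069/184.5000
= 0.2819
= 28.19%

(Intermediate values are shown rounded; full precision is carried through to the final answer.)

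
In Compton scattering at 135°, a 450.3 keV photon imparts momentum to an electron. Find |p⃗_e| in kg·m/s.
3.1599e-22 kg·m/s

The electron is initially at rest, so by conservation of momentum:
p⃗_e = p⃗₀ − p⃗'  (incident photon momentum minus scattered photon momentum)

Photon momentum magnitudes (p = h/λ = E/c):
λ₀ = hc/E₀ = 2.7534 pm → p₀ = h/λ₀ = 2.4065e-22 kg·m/s
Δλ = λ_C(1 − cos 135°) = 4.1420 pm
λ' = 6.8953 pm → p' = h/λ' = 9.6095e-23 kg·m/s

The scattered photon makes angle θ = 135° with the incident direction, so by the law of cosines:
|p⃗_e|² = p₀² + p'² − 2p₀p'cos θ
|p⃗_e|² = (2.4065e-22)² + (9.6095e-23)² − 2·2.4065e-22·9.6095e-23·cos(135°)
|p⃗_e| = 3.1599e-22 kg·m/s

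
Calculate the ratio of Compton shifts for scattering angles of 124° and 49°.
124° produces the larger shift by a factor of 4.533

Calculate both shifts using Δλ = λ_C(1 - cos θ):

For θ₁ = 49°:
Δλ₁ = 2.4263 × (1 - cos(49°))
Δλ₁ = 2.4263 × 0.3439
Δλ₁ = 0.8345 pm

For θ₂ = 124°:
Δλ₂ = 2.4263 × (1 - cos(124°))
Δλ₂ = 2.4263 × 1.5592
Δλ₂ = 3.7831 pm

The 124° angle produces the larger shift.
Ratio: 3.7831/0.8345 = 4.533

(Intermediate values are shown rounded; full precision is carried through to the final answer.)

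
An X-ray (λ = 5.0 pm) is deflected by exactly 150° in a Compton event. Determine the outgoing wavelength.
9.5276 pm

Using the Compton formula: λ' = λ + λ_C(1 − cos θ)

For θ = 150°, cos θ = -√3/2 (exact) ≈ -0.8660, so:
1 − cos 150° = 1 − (-√3/2) ≈ 1.8660

Δλ = λ_C × 1.8660 = 2.4263 × 1.8660 = 4.5276 pm

λ' = 5.0 + 4.5276 = 9.5276 pm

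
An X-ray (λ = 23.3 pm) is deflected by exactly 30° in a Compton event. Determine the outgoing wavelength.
23.6251 pm

Using the Compton formula: λ' = λ + λ_C(1 − cos θ)

For θ = 30°, cos θ = √3/2 (exact) ≈ 0.8660, so:
1 − cos 30° = 1 − (√3/2) ≈ 0.1340

Δλ = λ_C × 0.1340 = 2.4263 × 0.1340 = 0.3251 pm

λ' = 23.3 + 0.3251 = 23.6251 pm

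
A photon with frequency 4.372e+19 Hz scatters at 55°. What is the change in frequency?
5.732e+18 Hz (decrease)

Convert frequency to wavelength (c = 299792458 m/s):
λ₀ = c/f₀ = 299792458/4.372e+19 = 6.8571011e-12 m = 6.8571 pm

Calculate Compton shift:
Δλ = λ_C(1 - cos(55°)) = 1.0346 pm

Final wavelength:
λ' = λ₀ + Δλ = 6.8571 + 1.0346 = 7.8917 pm

Final frequency:
f' = c/λ' = 299792458/7.8917369e-12 = 3.7988147e+19 Hz

Frequency shift (decrease):
Δf = f₀ - f' = 4.372e+19 - 3.7988147e+19 = 5.732e+18 Hz

(Intermediate values are shown rounded; full precision is carried through to the final answer.)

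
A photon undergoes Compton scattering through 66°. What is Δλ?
1.4394 pm

Using the Compton scattering formula:
Δλ = λ_C(1 - cos θ)

where λ_C = h/(m_e·c) ≈ 2.4263 pm is the Compton wavelength of an electron.

For θ = 66°:
cos(66°) = 0.4067
1 - cos(66°) = 0.5933

Δλ = 2.4263 × 0.5933
Δλ = 1.4394 pm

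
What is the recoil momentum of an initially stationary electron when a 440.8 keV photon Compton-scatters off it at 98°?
2.7822e-22 kg·m/s

The electron is initially at rest, so by conservation of momentum:
p⃗_e = p⃗₀ − p⃗'  (incident photon momentum minus scattered photon momentum)

Photon momentum magnitudes (p = h/λ = E/c):
λ₀ = hc/E₀ = 2.8127 pm → p₀ = h/λ₀ = 2.3558e-22 kg·m/s
Δλ = λ_C(1 − cos 98°) = 2.7640 pm
λ' = 5.5767 pm → p' = h/λ' = 1.1882e-22 kg·m/s

The scattered photon makes angle θ = 98° with the incident direction, so by the law of cosines:
|p⃗_e|² = p₀² + p'² − 2p₀p'cos θ
|p⃗_e|² = (2.3558e-22)² + (1.1882e-22)² − 2·2.3558e-22·1.1882e-22·cos(98°)
|p⃗_e| = 2.7822e-22 kg·m/s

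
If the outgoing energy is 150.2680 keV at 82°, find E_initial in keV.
201.1999 keV

Convert final energy to wavelength (hc ≈ 1239.842 keV·pm):
λ' = hc/E' = 1239.842 / 150.2680 = 8.2509 pm

Calculate the Compton shift:
Δλ = λ_C(1 - cos(82°))
Δλ = 2.4263 × (1 - cos(82°))
Δλ = 2.0886 pm

Initial wavelength:
λ = λ' - Δλ = 8.2509 - 2.0886 = 6.1622 pm

Initial energy:
E = hc/λ = 1239.842 / 6.1622 = 201.1999 keV

(Intermediate values are shown rounded; full precision is carried through to the final answer.)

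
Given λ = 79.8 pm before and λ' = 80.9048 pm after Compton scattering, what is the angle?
57.00°

First find the wavelength shift:
Δλ = λ' - λ = 80.9048 - 79.8 = 1.1048 pm

Using Δλ = λ_C(1 - cos θ), with λ_C = h/(m_e·c) ≈ 2.42631024 pm:
cos θ = 1 - Δλ/λ_C
cos θ = 1 - 1.1048/2.42631024
cos θ = 0.544658

θ = arccos(0.544658)
θ = 57.00°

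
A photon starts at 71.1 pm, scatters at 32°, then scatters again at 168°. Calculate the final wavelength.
76.2683 pm

Apply Compton shift twice:

First scattering at θ₁ = 32°:
Δλ₁ = λ_C(1 - cos(32°))
Δλ₁ = 2.4263 × 0.1520
Δλ₁ = 0.3687 pm

After first scattering:
λ₁ = 71.1 + 0.3687 = 71.4687 pm

Second scattering at θ₂ = 168°:
Δλ₂ = λ_C(1 - cos(168°))
Δλ₂ = 2.4263 × 1.9781
Δλ₂ = 4.7996 pm

Final wavelength:
λ₂ = 71.4687 + 4.7996 = 76.2683 pm

Total shift: Δλ_total = 0.3687 + 4.7996 = 5.1683 pm

(Intermediate values are shown rounded; full precision is carried through to the final answer.)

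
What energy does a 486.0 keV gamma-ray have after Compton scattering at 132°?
187.8280 keV

First convert energy to wavelength:
λ = hc/E, with hc ≈ 1239.842 keV·pm (i.e. 1239.842 eV·nm)

For E = 486.0 keV = 486000 eV:
λ = 1239.842 keV·pm / 486.0 keV
λ = 2.5511 pm

Calculate the Compton shift:
Δλ = λ_C(1 - cos(132°)) = 2.4263 × 1.6691
Δλ = 4.0498 pm

Final wavelength:
λ' = 2.5511 + 4.0498 = 6.6009 pm

Final energy:
E' = hc/λ' = 1239.842 / 6.6009 = 187.8280 keV

(Intermediate values are shown rounded; full precision is carried through to the final answer.)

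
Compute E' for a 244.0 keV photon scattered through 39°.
220.5327 keV

First convert energy to wavelength:
λ = hc/E, with hc ≈ 1239.842 keV·pm (i.e. 1239.842 eV·nm)

For E = 244.0 keV = 244000 eV:
λ = 1239.842 keV·pm / 244.0 keV
λ = 5.0813 pm

Calculate the Compton shift:
Δλ = λ_C(1 - cos(39°)) = 2.4263 × 0.2229
Δλ = 0.5407 pm

Final wavelength:
λ' = 5.0813 + 0.5407 = 5.6220 pm

Final energy:
E' = hc/λ' = 1239.842 / 5.6220 = 220.5327 keV

(Intermediate values are shown rounded; full precision is carried through to the final answer.)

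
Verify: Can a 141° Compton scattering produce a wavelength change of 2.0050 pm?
No, inconsistent

Calculate the expected shift for θ = 141°:

Δλ_expected = λ_C(1 - cos(141°))
Δλ_expected = 2.4263 × (1 - cos(141°))
Δλ_expected = 2.4263 × 1.7771
Δλ_expected = 4.3119 pm

Given shift: 2.0050 pm
Expected shift: 4.3119 pm
Difference: 2.3069 pm

The values do not match. The given shift corresponds to θ ≈ 80.0°, not 141°.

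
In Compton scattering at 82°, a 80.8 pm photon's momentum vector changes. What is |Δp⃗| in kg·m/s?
1.0626e-23 kg·m/s

Photon momentum magnitude is p = h/λ.

Initial momentum:
p₀ = h/λ = 6.6261e-34/8.0800e-11 = 8.2006e-24 kg·m/s

After scattering:
λ' = λ + Δλ = 80.8 + 2.0886 = 82.8886 pm
p' = h/λ' = 6.6261e-34/8.2889e-11 = 7.9939e-24 kg·m/s

Momentum is a vector; the scattered photon's direction makes angle θ = 82° with the incident direction. The magnitude of the vector change Δp⃗ = p⃗₀ − p⃗' is found from the law of cosines:
|Δp⃗|² = p₀² + p'² − 2p₀p'cos θ
|Δp⃗|² = (8.2006e-24)² + (7.9939e-24)² − 2·8.2006e-24·7.9939e-24·cos(82°)
|Δp⃗| = 1.0626e-23 kg·m/s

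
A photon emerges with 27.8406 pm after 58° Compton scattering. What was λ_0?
26.7000 pm

From λ' = λ + Δλ, we have λ = λ' - Δλ

First calculate the Compton shift:
Δλ = λ_C(1 - cos θ)
Δλ = 2.4263 × (1 - cos(58°))
Δλ = 2.4263 × 0.4701
Δλ = 1.1406 pm

Initial wavelength:
λ = λ' - Δλ
λ = 27.8406 - 1.1406
λ = 26.7000 pm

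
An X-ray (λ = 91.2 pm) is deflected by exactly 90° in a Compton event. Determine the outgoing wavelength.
93.6263 pm

Using the Compton formula: λ' = λ + λ_C(1 − cos θ)

For θ = 90°, cos θ = 0 (exact) = 0.0000, so:
1 − cos 90° = 1 − (0) = 1.0000

Δλ = λ_C × 1.0000 = 2.4263 × 1.0000 = 2.4263 pm

λ' = 91.2 + 2.4263 = 93.6263 pm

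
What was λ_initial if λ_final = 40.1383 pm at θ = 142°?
35.8000 pm

From λ' = λ + Δλ, we have λ = λ' - Δλ

First calculate the Compton shift:
Δλ = λ_C(1 - cos θ)
Δλ = 2.4263 × (1 - cos(142°))
Δλ = 2.4263 × 1.7880
Δλ = 4.3383 pm

Initial wavelength:
λ = λ' - Δλ
λ = 40.1383 - 4.3383
λ = 35.8000 pm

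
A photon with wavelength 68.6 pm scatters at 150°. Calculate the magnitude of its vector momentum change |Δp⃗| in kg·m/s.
1.8083e-23 kg·m/s

Photon momentum magnitude is p = h/λ.

Initial momentum:
p₀ = h/λ = 6.6261e-34/6.8600e-11 = 9.6590e-24 kg·m/s

After scattering:
λ' = λ + Δλ = 68.6 + 4.5276 = 73.1276 pm
p' = h/λ' = 6.6261e-34/7.3128e-11 = 9.0610e-24 kg·m/s

Momentum is a vector; the scattered photon's direction makes angle θ = 150° with the incident direction. The magnitude of the vector change Δp⃗ = p⃗₀ − p⃗' is found from the law of cosines:
|Δp⃗|² = p₀² + p'² − 2p₀p'cos θ
|Δp⃗|² = (9.6590e-24)² + (9.0610e-24)² − 2·9.6590e-24·9.0610e-24·cos(150°)
|Δp⃗| = 1.8083e-23 kg·m/s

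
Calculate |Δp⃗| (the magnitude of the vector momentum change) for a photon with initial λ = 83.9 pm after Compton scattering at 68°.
8.7549e-24 kg·m/s

Photon momentum magnitude is p = h/λ.

Initial momentum:
p₀ = h/λ = 6.6261e-34/8.3900e-11 = 7.8976e-24 kg·m/s

After scattering:
λ' = λ + Δλ = 83.9 + 1.5174 = 85.4174 pm
p' = h/λ' = 6.6261e-34/8.5417e-11 = 7.7573e-24 kg·m/s

Momentum is a vector; the scattered photon's direction makes angle θ = 68° with the incident direction. The magnitude of the vector change Δp⃗ = p⃗₀ − p⃗' is found from the law of cosines:
|Δp⃗|² = p₀² + p'² − 2p₀p'cos θ
|Δp⃗|² = (7.8976e-24)² + (7.7573e-24)² − 2·7.8976e-24·7.7573e-24·cos(68°)
|Δp⃗| = 8.7549e-24 kg·m/s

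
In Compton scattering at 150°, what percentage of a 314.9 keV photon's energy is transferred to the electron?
0.5349 (or 53.49%)

Calculate initial and final photon energies:

Initial: E₀ = 314.9 keV → λ₀ = 3.9373 pm
Compton shift: Δλ = 4.5276 pm
Final wavelength: λ' = 8.4648 pm
Final energy: E' = 146.4701 keV

Fractional energy loss:
(E₀ - E')/E₀ = (314.9000 - 146.4701)/314.9000
= 168.4299/314.9000
= 0.5349
= 53.49%

(Intermediate values are shown rounded; full precision is carried through to the final answer.)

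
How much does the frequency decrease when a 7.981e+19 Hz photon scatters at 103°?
3.525e+19 Hz (decrease)

Convert frequency to wavelength (c = 299792458 m/s):
λ₀ = c/f₀ = 299792458/7.981e+19 = 3.7563270e-12 m = 3.7563 pm

Calculate Compton shift:
Δλ = λ_C(1 - cos(103°)) = 2.9721 pm

Final wavelength:
λ' = λ₀ + Δλ = 3.7563 + 2.9721 = 6.7284 pm

Final frequency:
f' = c/λ' = 299792458/6.7284383e-12 = 4.4556024e+19 Hz

Frequency shift (decrease):
Δf = f₀ - f' = 7.981e+19 - 4.4556024e+19 = 3.525e+19 Hz

(Intermediate values are shown rounded; full precision is carried through to the final answer.)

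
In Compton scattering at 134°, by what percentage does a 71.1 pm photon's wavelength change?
5.7831%

Calculate the Compton shift:
Δλ = λ_C(1 - cos(134°))
Δλ = 2.4263 × (1 - cos(134°))
Δλ = 2.4263 × 1.6947
Δλ = 4.1118 pm

Percentage change:
(Δλ/λ₀) × 100 = (4.1118/71.1) × 100
= 5.7831%

(Intermediate values are shown rounded; full precision is carried through to the final answer.)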